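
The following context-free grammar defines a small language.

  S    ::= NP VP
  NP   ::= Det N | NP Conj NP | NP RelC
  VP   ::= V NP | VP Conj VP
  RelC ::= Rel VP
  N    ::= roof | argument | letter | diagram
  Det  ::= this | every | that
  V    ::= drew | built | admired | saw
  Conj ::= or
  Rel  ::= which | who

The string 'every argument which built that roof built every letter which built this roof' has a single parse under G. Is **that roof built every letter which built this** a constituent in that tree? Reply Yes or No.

No

[S [NP [NP [Det every] [N argument]] [RelC [Rel which] [VP [V built] [NP [Det that] [N roof]]]]] [VP [V built] [NP [NP [Det every] [N letter]] [RelC [Rel which] [VP [V built] [NP [Det this] [N roof]]]]]]]
The smallest constituent containing 'that roof built every letter which built this' is the S spanning 'every argument which built that roof built every letter which built this roof'; no single node in the tree dominates exactly the given words.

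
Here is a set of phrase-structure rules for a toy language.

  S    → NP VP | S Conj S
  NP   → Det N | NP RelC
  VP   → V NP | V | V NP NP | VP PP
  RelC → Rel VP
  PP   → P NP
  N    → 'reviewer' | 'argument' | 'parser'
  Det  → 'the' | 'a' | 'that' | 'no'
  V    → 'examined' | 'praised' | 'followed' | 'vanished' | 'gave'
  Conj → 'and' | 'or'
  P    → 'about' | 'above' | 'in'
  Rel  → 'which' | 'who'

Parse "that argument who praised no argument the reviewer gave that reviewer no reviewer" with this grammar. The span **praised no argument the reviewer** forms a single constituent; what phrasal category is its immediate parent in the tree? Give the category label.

[S [NP [NP [Det that] [N argument]] [RelC [Rel who] [VP [V praised] [NP [Det no] [N argument]] [NP [Det the] [N reviewer]]]]] [VP [V gave] [NP [Det that] [N reviewer]] [NP [Det no] [N reviewer]]]]
The span 'praised no argument the reviewer' is the VP node built by VP → V NP NP.
Its mother is the RelC built by RelC → Rel VP.

RelC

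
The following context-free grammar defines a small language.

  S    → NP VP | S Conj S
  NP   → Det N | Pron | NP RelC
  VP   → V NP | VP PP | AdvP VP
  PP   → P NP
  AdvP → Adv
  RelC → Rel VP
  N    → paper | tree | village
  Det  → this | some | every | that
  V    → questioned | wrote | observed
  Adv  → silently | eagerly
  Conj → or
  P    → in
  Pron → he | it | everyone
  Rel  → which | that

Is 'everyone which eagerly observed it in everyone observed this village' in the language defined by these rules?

[S [NP [NP [Pron everyone]] [RelC [Rel which] [VP [VP [AdvP [Adv eagerly]] [VP [V observed] [NP [Pron it]]]] [PP [P in] [NP [Pron everyone]]]]]] [VP [V observed] [NP [Det this] [N village]]]]
The bracketing above is licensed at every node by one of the given productions, with S at the root.

Grammatical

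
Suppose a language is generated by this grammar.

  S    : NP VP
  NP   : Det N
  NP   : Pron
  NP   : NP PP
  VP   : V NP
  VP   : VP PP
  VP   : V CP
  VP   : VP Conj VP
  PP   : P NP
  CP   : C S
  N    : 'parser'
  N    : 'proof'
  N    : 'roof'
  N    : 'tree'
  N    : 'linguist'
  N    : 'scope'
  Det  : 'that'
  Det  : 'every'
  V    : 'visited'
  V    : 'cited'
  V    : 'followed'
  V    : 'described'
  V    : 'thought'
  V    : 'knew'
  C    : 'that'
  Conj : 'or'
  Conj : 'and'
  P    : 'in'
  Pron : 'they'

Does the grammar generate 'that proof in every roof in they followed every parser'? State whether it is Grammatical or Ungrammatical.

[S [NP [NP [Det that] [N proof]] [PP [P in] [NP [NP [Det every] [N roof]] [PP [P in] [NP [Pron they]]]]]] [VP [V followed] [NP [Det every] [N parser]]]]
Every word is introduced by a lexical rule and the phrasal rules combine the resulting categories into a single S.

Grammatical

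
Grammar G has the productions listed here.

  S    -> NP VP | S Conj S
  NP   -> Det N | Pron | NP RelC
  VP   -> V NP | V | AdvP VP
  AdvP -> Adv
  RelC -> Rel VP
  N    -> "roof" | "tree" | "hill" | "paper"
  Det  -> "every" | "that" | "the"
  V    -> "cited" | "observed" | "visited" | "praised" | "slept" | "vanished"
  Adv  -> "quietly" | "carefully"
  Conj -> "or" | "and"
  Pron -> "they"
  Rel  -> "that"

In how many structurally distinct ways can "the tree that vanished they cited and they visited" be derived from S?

[S [S [NP [NP [Det the] [N tree]] [RelC [Rel that] [VP [V vanished] [NP [Pron they]]]]] [VP [V cited]]] [Conj and] [S [NP [Pron they]] [VP [V visited]]]]
No rule offers an alternative attachment or grouping for any span, so this is the only derivation.

1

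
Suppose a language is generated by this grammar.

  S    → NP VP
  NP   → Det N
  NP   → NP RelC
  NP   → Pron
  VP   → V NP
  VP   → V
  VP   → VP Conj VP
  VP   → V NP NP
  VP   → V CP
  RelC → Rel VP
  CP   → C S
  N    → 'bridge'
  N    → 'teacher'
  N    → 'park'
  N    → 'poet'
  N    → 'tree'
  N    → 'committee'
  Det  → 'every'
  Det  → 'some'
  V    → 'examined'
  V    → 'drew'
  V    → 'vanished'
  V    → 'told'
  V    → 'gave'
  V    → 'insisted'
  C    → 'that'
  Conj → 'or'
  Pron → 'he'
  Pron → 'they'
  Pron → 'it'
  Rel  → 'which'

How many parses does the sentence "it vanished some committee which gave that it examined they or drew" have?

4

Two of the 4 distinct bracketings:
[S [NP [Pron it]] [VP [V vanished] [NP [NP [Det some] [N committee]] [RelC [Rel which] [VP [VP [V gave] [CP [C that] [S [NP [Pron it]] [VP [V examined] [NP [Pron they]]]]]] [Conj or] [VP [V drew]]]]]]]
[S [NP [Pron it]] [VP [V vanished] [NP [NP [Det some] [N committee]] [RelC [Rel which] [VP [V gave] [CP [C that] [S [NP [Pron it]] [VP [VP [V examined] [NP [Pron they]]] [Conj or] [VP [V drew]]]]]]]]]]
The trees differ in how a recursive rule is bracketed over the same span.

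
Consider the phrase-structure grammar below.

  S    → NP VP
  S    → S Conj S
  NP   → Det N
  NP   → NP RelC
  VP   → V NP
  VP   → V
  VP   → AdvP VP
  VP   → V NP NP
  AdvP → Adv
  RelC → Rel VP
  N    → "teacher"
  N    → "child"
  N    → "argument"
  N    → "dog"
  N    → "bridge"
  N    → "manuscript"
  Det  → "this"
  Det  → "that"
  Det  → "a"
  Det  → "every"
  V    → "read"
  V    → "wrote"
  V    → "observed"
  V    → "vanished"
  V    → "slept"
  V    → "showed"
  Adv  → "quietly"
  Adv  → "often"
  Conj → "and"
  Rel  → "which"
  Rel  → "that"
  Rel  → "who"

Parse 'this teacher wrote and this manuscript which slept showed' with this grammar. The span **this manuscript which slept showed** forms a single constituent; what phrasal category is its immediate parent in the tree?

[S [S [NP [Det this] [N teacher]] [VP [V wrote]]] [Conj and] [S [NP [NP [Det this] [N manuscript]] [RelC [Rel which] [VP [V slept]]]] [VP [V showed]]]]
The span 'this manuscript which slept showed' is the S node built by S → NP VP.
Its mother is the S built by S → S Conj S.

S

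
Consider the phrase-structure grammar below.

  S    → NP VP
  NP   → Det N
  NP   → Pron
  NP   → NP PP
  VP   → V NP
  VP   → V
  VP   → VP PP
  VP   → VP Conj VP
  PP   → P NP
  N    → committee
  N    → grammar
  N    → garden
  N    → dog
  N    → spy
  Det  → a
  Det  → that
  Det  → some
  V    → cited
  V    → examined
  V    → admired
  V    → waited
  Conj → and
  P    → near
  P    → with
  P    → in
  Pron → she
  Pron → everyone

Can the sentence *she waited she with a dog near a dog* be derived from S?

S
  NP
    Pron: she
  VP
    V: waited
    NP
      NP
        Pron: she
      PP
        P: with
        NP
          NP
            Det: a
            N: dog
          PP
            P: near
            NP
              Det: a
              N: dog
The bracketing above is licensed at every node by one of the given productions, with S at the root.

Grammatical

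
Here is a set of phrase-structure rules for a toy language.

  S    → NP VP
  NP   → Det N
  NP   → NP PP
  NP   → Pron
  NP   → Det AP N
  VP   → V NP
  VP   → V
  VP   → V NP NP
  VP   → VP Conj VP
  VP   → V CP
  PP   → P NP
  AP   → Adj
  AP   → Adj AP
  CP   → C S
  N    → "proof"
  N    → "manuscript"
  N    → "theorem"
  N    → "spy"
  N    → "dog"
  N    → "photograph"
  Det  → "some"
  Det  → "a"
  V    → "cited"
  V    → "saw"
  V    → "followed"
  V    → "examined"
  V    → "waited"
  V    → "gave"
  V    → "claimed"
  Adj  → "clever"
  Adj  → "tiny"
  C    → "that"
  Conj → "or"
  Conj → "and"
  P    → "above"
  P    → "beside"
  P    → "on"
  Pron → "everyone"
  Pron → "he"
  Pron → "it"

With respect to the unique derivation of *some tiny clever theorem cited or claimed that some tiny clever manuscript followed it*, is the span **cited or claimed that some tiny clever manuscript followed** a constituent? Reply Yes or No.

No

[S [NP [Det some] [AP [Adj tiny] [AP [Adj clever]]] [N theorem]] [VP [VP [V cited]] [Conj or] [VP [V claimed] [CP [C that] [S [NP [Det some] [AP [Adj tiny] [AP [Adj clever]]] [N manuscript]] [VP [V followed] [NP [Pron it]]]]]]]]
The smallest constituent containing 'cited or claimed that some tiny clever manuscript followed' is the VP spanning 'cited or claimed that some tiny clever manuscript followed it'; no single node in the tree dominates exactly the given words.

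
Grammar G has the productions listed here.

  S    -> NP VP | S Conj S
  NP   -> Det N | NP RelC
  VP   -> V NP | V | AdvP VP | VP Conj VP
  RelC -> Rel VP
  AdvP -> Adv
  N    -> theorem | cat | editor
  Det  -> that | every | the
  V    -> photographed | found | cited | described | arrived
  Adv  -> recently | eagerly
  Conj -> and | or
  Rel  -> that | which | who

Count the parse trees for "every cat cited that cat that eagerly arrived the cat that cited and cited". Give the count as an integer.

Two of the 6 distinct bracketings:
[S [NP [Det every] [N cat]] [VP [V cited] [NP [NP [Det that] [N cat]] [RelC [Rel that] [VP [AdvP [Adv eagerly]] [VP [V arrived] [NP [NP [Det the] [N cat]] [RelC [Rel that] [VP [VP [V cited]] [Conj and] [VP [V cited]]]]]]]]]]]
[S [NP [Det every] [N cat]] [VP [V cited] [NP [NP [Det that] [N cat]] [RelC [Rel that] [VP [AdvP [Adv eagerly]] [VP [VP [V arrived] [NP [NP [Det the] [N cat]] [RelC [Rel that] [VP [V cited]]]]] [Conj and] [VP [V cited]]]]]]]]
The trees differ in how a recursive rule is bracketed over the same span.

6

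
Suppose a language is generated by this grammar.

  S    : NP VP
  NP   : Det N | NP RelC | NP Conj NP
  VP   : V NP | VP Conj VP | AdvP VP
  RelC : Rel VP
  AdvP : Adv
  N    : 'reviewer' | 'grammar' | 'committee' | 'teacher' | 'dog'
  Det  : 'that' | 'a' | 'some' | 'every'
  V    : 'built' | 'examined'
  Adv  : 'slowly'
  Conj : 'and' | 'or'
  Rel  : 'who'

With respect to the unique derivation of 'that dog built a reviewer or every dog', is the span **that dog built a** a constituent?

[S [NP [Det that] [N dog]] [VP [V built] [NP [NP [Det a] [N reviewer]] [Conj or] [NP [Det every] [N dog]]]]]
The smallest constituent containing 'that dog built a' is the S spanning 'that dog built a reviewer or every dog'; no single node in the tree dominates exactly the given words.

No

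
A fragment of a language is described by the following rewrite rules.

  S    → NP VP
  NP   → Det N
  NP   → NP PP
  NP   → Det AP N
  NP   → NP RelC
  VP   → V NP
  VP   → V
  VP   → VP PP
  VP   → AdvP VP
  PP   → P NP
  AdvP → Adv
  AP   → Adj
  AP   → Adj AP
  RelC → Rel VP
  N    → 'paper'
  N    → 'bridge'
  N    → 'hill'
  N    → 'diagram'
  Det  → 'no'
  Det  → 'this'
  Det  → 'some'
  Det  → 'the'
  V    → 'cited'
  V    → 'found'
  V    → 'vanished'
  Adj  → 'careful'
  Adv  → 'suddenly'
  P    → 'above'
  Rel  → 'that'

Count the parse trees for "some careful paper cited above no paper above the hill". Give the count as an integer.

The two bracketings:
[S [NP [Det some] [AP [Adj careful]] [N paper]] [VP [VP [V cited]] [PP [P above] [NP [NP [Det no] [N paper]] [PP [P above] [NP [Det the] [N hill]]]]]]]
[S [NP [Det some] [AP [Adj careful]] [N paper]] [VP [VP [VP [V cited]] [PP [P above] [NP [Det no] [N paper]]]] [PP [P above] [NP [Det the] [N hill]]]]]
The difference turns on whether NP → NP PP is used at the relevant span, versus an alternative expansion of NP.

2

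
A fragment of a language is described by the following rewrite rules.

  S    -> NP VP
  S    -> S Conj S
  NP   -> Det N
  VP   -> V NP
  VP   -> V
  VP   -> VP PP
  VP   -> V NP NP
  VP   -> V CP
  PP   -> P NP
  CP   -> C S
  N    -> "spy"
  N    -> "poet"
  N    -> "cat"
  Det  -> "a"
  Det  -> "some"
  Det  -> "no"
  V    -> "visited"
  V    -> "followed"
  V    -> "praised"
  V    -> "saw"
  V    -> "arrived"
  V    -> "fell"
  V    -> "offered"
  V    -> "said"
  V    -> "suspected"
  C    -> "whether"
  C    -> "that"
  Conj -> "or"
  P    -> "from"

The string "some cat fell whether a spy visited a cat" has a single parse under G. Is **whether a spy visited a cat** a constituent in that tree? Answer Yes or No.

Yes

[S [NP [Det some] [N cat]] [VP [V fell] [CP [C whether] [S [NP [Det a] [N spy]] [VP [V visited] [NP [Det a] [N cat]]]]]]]
The words 'whether a spy visited a cat' are exhaustively dominated by a single CP node (built by CP → C S), so they form a constituent.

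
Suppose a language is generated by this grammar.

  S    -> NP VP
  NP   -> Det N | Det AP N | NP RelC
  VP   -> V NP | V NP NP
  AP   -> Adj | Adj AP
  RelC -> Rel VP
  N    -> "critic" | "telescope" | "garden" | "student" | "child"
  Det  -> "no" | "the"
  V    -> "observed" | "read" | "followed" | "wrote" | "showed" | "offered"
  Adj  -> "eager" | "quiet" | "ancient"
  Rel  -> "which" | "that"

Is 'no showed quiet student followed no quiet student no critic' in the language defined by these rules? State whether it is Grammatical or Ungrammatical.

Ungrammatical

A Det word can never sit immediately before a V word in any string this grammar generates, so the substring 'no showed' rules out a derivation.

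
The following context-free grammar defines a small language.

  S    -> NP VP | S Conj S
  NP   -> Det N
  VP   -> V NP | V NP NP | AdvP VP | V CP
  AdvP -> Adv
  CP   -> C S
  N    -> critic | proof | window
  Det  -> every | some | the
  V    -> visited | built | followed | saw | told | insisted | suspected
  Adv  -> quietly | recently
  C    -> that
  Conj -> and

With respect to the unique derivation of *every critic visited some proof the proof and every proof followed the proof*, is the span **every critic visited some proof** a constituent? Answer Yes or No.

[S [S [NP [Det every] [N critic]] [VP [V visited] [NP [Det some] [N proof]] [NP [Det the] [N proof]]]] [Conj and] [S [NP [Det every] [N proof]] [VP [V followed] [NP [Det the] [N proof]]]]]
The smallest constituent containing 'every critic visited some proof' is the S spanning 'every critic visited some proof the proof'; no single node in the tree dominates exactly the given words.

No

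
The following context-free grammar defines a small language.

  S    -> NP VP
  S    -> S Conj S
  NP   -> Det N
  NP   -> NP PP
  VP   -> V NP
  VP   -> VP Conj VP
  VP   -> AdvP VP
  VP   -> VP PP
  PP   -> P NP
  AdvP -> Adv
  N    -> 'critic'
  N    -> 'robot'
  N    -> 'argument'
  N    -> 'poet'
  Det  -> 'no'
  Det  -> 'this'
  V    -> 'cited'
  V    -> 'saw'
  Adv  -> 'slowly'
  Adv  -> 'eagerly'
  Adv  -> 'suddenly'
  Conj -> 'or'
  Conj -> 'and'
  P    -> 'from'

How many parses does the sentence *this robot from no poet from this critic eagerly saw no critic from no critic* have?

6

Two of the 6 distinct bracketings:
[S [NP [NP [Det this] [N robot]] [PP [P from] [NP [NP [Det no] [N poet]] [PP [P from] [NP [Det this] [N critic]]]]]] [VP [AdvP [Adv eagerly]] [VP [V saw] [NP [NP [Det no] [N critic]] [PP [P from] [NP [Det no] [N critic]]]]]]]
[S [NP [NP [Det this] [N robot]] [PP [P from] [NP [NP [Det no] [N poet]] [PP [P from] [NP [Det this] [N critic]]]]]] [VP [AdvP [Adv eagerly]] [VP [VP [V saw] [NP [Det no] [N critic]]] [PP [P from] [NP [Det no] [N critic]]]]]]
The difference turns on whether VP → VP PP is used at the relevant span, versus an alternative expansion of VP.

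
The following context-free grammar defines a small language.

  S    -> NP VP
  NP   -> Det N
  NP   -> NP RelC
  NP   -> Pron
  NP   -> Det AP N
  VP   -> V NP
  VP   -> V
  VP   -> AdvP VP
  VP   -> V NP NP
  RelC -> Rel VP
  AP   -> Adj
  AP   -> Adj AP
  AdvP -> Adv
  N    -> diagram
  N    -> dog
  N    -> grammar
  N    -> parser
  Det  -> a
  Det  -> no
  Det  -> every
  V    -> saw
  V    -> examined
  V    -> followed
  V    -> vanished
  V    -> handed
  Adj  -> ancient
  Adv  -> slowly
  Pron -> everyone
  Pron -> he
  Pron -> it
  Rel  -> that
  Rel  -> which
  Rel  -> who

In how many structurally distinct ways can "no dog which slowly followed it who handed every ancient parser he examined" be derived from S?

Two of the 3 distinct bracketings:
[S [NP [NP [Det no] [N dog]] [RelC [Rel which] [VP [AdvP [Adv slowly]] [VP [V followed] [NP [NP [Pron it]] [RelC [Rel who] [VP [V handed] [NP [Det every] [AP [Adj ancient]] [N parser]] [NP [Pron he]]]]]]]]] [VP [V examined]]]
[S [NP [NP [Det no] [N dog]] [RelC [Rel which] [VP [AdvP [Adv slowly]] [VP [V followed] [NP [NP [Pron it]] [RelC [Rel who] [VP [V handed] [NP [Det every] [AP [Adj ancient]] [N parser]]]]] [NP [Pron he]]]]]] [VP [V examined]]]
The trees differ in how a recursive rule is bracketed over the same span.

3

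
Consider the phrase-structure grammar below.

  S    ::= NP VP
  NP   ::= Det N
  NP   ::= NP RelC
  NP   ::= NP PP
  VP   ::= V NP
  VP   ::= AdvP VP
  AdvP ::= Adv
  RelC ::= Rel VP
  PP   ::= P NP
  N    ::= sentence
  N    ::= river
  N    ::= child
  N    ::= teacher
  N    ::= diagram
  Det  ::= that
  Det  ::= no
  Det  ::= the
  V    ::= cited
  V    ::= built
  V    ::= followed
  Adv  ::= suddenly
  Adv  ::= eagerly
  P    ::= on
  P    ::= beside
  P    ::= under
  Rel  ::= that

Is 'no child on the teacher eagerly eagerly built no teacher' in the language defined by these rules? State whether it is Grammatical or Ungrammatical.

Grammatical

[S [NP [NP [Det no] [N child]] [PP [P on] [NP [Det the] [N teacher]]]] [VP [AdvP [Adv eagerly]] [VP [AdvP [Adv eagerly]] [VP [V built] [NP [Det no] [N teacher]]]]]]
The bracketing above is licensed at every node by one of the given productions, with S at the root.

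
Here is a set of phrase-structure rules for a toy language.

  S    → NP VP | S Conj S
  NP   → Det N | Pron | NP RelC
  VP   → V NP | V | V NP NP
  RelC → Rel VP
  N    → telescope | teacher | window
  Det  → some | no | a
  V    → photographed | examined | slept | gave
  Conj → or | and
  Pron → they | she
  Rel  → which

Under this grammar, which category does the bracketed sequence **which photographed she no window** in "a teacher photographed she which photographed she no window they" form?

RelC

[S [NP [Det a] [N teacher]] [VP [V photographed] [NP [NP [Pron she]] [RelC [Rel which] [VP [V photographed] [NP [Pron she]] [NP [Det no] [N window]]]]] [NP [Pron they]]]]
The span 'which photographed she no window' is the RelC node built by RelC → Rel VP.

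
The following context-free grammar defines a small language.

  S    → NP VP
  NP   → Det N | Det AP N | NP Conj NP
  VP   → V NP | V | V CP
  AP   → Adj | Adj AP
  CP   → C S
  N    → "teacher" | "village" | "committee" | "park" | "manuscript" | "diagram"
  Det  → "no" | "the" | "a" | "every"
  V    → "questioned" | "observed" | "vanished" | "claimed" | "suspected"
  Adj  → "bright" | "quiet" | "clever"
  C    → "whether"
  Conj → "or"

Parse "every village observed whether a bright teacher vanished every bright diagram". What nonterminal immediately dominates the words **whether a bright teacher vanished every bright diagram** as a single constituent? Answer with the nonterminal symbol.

S
  NP
    Det: every
    N: village
  VP
    V: observed
    CP
      C: whether
      S
        NP
          Det: a
          AP
            Adj: bright
          N: teacher
        VP
          V: vanished
          NP
            Det: every
            AP
              Adj: bright
            N: diagram
The span 'whether a bright teacher vanished every bright diagram' is the CP node built by CP → C S.

CP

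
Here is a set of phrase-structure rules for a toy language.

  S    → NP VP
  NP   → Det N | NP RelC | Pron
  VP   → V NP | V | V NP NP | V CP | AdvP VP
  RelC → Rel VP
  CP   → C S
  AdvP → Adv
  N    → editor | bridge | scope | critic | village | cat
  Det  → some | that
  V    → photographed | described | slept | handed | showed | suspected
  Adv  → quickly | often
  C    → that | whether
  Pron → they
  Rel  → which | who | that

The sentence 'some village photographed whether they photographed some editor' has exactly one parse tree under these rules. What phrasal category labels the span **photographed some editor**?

S
  NP
    Det: some
    N: village
  VP
    V: photographed
    CP
      C: whether
      S
        NP
          Pron: they
        VP
          V: photographed
          NP
            Det: some
            N: editor
The span 'photographed some editor' is the VP node built by VP → V NP.

VP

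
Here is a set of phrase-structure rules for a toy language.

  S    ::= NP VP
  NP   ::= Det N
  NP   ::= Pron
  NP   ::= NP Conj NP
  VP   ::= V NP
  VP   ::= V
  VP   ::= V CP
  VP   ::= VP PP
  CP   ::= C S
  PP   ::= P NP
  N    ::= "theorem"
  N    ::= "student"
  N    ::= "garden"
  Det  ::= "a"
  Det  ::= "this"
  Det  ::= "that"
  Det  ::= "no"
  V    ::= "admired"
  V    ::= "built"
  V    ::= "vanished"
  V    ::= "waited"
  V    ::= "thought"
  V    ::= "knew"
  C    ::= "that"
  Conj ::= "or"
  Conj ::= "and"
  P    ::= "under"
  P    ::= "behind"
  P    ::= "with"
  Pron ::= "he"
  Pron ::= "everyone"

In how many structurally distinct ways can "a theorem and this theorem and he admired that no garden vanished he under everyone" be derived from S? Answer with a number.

4

Two of the 4 distinct bracketings:
[S [NP [NP [Det a] [N theorem]] [Conj and] [NP [NP [Det this] [N theorem]] [Conj and] [NP [Pron he]]]] [VP [V admired] [CP [C that] [S [NP [Det no] [N garden]] [VP [VP [V vanished] [NP [Pron he]]] [PP [P under] [NP [Pron everyone]]]]]]]]
[S [NP [NP [Det a] [N theorem]] [Conj and] [NP [NP [Det this] [N theorem]] [Conj and] [NP [Pron he]]]] [VP [VP [V admired] [CP [C that] [S [NP [Det no] [N garden]] [VP [V vanished] [NP [Pron he]]]]]] [PP [P under] [NP [Pron everyone]]]]]
The trees differ in how a recursive rule is bracketed over the same span.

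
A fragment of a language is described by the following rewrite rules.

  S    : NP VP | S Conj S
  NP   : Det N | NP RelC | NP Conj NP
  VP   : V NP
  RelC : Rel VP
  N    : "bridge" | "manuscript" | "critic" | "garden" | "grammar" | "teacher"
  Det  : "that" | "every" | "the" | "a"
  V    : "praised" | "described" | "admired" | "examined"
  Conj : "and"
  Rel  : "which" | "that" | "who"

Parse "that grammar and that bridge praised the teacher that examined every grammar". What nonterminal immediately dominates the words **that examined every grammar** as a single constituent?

[S [NP [NP [Det that] [N grammar]] [Conj and] [NP [Det that] [N bridge]]] [VP [V praised] [NP [NP [Det the] [N teacher]] [RelC [Rel that] [VP [V examined] [NP [Det every] [N grammar]]]]]]]
The span 'that examined every grammar' is the RelC node built by RelC → Rel VP.

RelC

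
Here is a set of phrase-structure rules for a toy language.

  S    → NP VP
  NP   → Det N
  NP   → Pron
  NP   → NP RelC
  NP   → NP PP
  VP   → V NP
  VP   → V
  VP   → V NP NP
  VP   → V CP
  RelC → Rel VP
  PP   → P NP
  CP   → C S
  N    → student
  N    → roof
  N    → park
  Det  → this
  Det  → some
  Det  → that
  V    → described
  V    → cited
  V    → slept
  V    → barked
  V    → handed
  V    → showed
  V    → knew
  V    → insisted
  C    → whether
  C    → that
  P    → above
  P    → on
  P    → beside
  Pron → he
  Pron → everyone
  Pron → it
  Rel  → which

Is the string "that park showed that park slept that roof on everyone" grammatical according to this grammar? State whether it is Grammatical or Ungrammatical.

For S → NP VP, the only prefix that parses as NP is 'that park', but the remainder 'showed that park slept that roof on everyone' is not a VP under these rules.

Ungrammatical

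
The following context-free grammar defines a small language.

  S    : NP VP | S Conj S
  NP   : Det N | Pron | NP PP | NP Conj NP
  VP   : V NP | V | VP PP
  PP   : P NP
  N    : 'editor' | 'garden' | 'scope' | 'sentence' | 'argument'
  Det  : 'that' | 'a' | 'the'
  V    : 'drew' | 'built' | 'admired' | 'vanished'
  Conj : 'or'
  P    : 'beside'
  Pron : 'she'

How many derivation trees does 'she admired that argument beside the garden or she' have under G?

3

Two of the 3 distinct bracketings:
[S [NP [Pron she]] [VP [V admired] [NP [NP [Det that] [N argument]] [PP [P beside] [NP [NP [Det the] [N garden]] [Conj or] [NP [Pron she]]]]]]]
[S [NP [Pron she]] [VP [V admired] [NP [NP [NP [Det that] [N argument]] [PP [P beside] [NP [Det the] [N garden]]]] [Conj or] [NP [Pron she]]]]]
The trees differ in how a recursive rule is bracketed over the same span.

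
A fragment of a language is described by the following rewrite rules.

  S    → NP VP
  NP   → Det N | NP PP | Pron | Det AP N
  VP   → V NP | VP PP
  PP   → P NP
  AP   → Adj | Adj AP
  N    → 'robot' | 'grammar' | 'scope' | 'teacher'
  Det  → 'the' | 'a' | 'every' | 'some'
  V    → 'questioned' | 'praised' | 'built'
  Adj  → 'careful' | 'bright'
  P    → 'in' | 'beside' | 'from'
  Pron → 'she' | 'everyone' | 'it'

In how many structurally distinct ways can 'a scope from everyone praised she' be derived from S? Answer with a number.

[S [NP [NP [Det a] [N scope]] [PP [P from] [NP [Pron everyone]]]] [VP [V praised] [NP [Pron she]]]]
No rule offers an alternative attachment or grouping for any span, so this is the only derivation.

1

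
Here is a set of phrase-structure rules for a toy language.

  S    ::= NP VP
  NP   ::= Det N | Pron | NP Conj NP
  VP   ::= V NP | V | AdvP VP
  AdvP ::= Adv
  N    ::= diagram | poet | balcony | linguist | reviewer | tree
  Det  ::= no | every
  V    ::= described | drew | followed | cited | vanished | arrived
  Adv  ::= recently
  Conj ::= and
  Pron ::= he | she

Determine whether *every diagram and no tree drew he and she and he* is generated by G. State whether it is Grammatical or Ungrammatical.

[S [NP [NP [Det every] [N diagram]] [Conj and] [NP [Det no] [N tree]]] [VP [V drew] [NP [NP [Pron he]] [Conj and] [NP [NP [Pron she]] [Conj and] [NP [Pron he]]]]]]
Every word is introduced by a lexical rule and the phrasal rules combine the resulting categories into a single S.

Grammatical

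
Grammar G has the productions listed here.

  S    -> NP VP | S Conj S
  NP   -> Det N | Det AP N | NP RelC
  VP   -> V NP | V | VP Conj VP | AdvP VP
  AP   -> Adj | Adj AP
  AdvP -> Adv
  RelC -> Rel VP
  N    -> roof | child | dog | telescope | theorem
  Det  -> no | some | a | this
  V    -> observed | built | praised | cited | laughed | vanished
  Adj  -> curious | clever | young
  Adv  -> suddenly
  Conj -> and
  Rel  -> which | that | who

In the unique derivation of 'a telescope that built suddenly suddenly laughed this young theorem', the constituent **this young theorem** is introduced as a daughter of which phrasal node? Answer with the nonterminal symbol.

VP

[S [NP [NP [Det a] [N telescope]] [RelC [Rel that] [VP [V built]]]] [VP [AdvP [Adv suddenly]] [VP [AdvP [Adv suddenly]] [VP [V laughed] [NP [Det this] [AP [Adj young]] [N theorem]]]]]]
The span 'this young theorem' is the NP node built by NP → Det AP N.
Its mother is the VP built by VP → V NP.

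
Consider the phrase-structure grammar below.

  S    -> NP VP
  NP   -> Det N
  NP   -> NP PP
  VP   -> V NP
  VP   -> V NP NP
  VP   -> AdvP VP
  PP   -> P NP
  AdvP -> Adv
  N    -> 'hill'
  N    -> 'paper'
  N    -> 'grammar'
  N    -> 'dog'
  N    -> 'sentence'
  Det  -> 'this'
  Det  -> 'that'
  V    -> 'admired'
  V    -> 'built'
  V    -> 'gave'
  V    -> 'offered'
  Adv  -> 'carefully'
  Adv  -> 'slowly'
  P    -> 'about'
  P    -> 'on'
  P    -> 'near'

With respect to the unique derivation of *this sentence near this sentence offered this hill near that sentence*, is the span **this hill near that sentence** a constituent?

Yes

[S [NP [NP [Det this] [N sentence]] [PP [P near] [NP [Det this] [N sentence]]]] [VP [V offered] [NP [NP [Det this] [N hill]] [PP [P near] [NP [Det that] [N sentence]]]]]]
The words 'this hill near that sentence' are exhaustively dominated by a single NP node (built by NP → NP PP), so they form a constituent.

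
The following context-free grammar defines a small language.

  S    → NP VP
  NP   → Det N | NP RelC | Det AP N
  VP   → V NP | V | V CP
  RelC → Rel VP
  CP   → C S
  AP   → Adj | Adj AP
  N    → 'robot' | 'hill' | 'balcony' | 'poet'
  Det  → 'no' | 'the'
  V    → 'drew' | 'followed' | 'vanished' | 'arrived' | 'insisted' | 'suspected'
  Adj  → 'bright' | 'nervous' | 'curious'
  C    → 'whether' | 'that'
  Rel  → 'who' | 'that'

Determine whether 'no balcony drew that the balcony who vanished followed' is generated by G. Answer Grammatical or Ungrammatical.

Grammatical

[S [NP [Det no] [N balcony]] [VP [V drew] [CP [C that] [S [NP [NP [Det the] [N balcony]] [RelC [Rel who] [VP [V vanished]]]] [VP [V followed]]]]]]
Every word is introduced by a lexical rule and the phrasal rules combine the resulting categories into a single S.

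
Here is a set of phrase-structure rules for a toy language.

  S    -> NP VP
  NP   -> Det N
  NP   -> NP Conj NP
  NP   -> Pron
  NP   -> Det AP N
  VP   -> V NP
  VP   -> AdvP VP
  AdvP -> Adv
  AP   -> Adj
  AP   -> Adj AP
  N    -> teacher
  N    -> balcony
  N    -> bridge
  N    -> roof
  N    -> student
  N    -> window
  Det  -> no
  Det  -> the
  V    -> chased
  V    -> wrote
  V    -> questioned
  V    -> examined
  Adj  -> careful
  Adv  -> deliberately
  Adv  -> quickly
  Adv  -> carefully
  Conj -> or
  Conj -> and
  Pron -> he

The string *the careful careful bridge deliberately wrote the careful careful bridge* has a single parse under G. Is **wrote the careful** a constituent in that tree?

[S [NP [Det the] [AP [Adj careful] [AP [Adj careful]]] [N bridge]] [VP [AdvP [Adv deliberately]] [VP [V wrote] [NP [Det the] [AP [Adj careful] [AP [Adj careful]]] [N bridge]]]]]
The smallest constituent containing 'wrote the careful' is the VP spanning 'wrote the careful careful bridge'; no single node in the tree dominates exactly the given words.

No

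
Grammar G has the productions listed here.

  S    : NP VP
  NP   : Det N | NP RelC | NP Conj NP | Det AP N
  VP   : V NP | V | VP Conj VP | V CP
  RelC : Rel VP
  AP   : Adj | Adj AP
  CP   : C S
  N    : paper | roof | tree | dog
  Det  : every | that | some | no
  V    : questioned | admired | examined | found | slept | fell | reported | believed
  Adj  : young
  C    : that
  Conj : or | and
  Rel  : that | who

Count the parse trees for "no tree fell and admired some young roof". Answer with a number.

1

[S [NP [Det no] [N tree]] [VP [VP [V fell]] [Conj and] [VP [V admired] [NP [Det some] [AP [Adj young]] [N roof]]]]]
No rule offers an alternative attachment or grouping for any span, so this is the only derivation.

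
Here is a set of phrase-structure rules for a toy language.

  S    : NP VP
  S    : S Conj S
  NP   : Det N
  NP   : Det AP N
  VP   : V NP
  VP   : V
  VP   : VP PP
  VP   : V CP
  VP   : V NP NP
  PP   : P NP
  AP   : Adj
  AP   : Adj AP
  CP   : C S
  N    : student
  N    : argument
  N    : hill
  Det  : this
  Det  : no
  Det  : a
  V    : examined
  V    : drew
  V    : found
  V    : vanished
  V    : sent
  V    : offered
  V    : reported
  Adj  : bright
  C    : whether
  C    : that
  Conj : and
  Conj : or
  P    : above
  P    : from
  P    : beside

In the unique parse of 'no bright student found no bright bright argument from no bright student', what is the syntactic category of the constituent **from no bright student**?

S
  NP
    Det: no
    AP
      Adj: bright
    N: student
  VP
    VP
      V: found
      NP
        Det: no
        AP
          Adj: bright
          AP
            Adj: bright
        N: argument
    PP
      P: from
      NP
        Det: no
        AP
          Adj: bright
        N: student
The span 'from no bright student' is the PP node built by PP → P NP.

PP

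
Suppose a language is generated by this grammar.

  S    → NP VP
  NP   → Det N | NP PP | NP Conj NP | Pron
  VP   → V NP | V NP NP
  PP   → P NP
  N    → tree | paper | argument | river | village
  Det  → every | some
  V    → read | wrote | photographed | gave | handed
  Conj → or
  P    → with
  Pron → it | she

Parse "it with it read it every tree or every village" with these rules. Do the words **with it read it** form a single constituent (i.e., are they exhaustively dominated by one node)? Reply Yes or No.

No

[S [NP [NP [Pron it]] [PP [P with] [NP [Pron it]]]] [VP [V read] [NP [Pron it]] [NP [NP [Det every] [N tree]] [Conj or] [NP [Det every] [N village]]]]]
The smallest constituent containing 'with it read it' is the S spanning 'it with it read it every tree or every village'; no single node in the tree dominates exactly the given words.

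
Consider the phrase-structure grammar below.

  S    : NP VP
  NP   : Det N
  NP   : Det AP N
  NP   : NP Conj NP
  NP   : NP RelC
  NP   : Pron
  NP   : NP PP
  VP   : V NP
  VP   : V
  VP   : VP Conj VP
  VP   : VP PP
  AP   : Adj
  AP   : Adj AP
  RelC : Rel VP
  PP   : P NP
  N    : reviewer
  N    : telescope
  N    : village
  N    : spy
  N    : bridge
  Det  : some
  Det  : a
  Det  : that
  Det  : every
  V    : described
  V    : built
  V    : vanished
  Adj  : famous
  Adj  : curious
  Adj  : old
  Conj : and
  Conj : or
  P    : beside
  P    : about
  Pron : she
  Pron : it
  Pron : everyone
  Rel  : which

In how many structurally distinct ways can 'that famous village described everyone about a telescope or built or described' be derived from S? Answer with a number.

Two of the 4 distinct bracketings:
[S [NP [Det that] [AP [Adj famous]] [N village]] [VP [VP [V described] [NP [NP [Pron everyone]] [PP [P about] [NP [Det a] [N telescope]]]]] [Conj or] [VP [VP [V built]] [Conj or] [VP [V described]]]]]
[S [NP [Det that] [AP [Adj famous]] [N village]] [VP [VP [VP [V described] [NP [Pron everyone]]] [PP [P about] [NP [Det a] [N telescope]]]] [Conj or] [VP [VP [V built]] [Conj or] [VP [V described]]]]]
The difference turns on whether NP → NP PP is used at the relevant span, versus an alternative expansion of NP.

4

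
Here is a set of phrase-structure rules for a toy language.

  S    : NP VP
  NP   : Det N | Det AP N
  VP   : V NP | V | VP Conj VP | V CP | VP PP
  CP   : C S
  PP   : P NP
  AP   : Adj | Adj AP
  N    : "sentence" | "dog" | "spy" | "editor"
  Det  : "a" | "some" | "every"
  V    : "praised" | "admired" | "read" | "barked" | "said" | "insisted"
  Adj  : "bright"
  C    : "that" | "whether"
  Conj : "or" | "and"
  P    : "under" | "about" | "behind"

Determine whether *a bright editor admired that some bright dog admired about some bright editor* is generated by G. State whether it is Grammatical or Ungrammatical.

[S [NP [Det a] [AP [Adj bright]] [N editor]] [VP [V admired] [CP [C that] [S [NP [Det some] [AP [Adj bright]] [N dog]] [VP [VP [V admired]] [PP [P about] [NP [Det some] [AP [Adj bright]] [N editor]]]]]]]]
The bracketing above is licensed at every node by one of the given productions, with S at the root.

Grammatical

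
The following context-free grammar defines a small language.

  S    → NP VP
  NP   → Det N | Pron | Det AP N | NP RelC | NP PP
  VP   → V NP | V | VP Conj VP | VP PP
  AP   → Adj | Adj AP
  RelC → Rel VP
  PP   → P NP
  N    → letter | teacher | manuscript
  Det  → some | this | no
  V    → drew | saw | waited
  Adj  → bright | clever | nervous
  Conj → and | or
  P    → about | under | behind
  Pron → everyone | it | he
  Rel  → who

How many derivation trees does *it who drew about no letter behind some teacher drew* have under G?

Two of the 5 distinct bracketings:
[S [NP [NP [Pron it]] [RelC [Rel who] [VP [VP [V drew]] [PP [P about] [NP [NP [Det no] [N letter]] [PP [P behind] [NP [Det some] [N teacher]]]]]]]] [VP [V drew]]]
[S [NP [NP [Pron it]] [RelC [Rel who] [VP [VP [VP [V drew]] [PP [P about] [NP [Det no] [N letter]]]] [PP [P behind] [NP [Det some] [N teacher]]]]]] [VP [V drew]]]
The difference turns on whether NP → NP PP is used at the relevant span, versus an alternative expansion of NP.

5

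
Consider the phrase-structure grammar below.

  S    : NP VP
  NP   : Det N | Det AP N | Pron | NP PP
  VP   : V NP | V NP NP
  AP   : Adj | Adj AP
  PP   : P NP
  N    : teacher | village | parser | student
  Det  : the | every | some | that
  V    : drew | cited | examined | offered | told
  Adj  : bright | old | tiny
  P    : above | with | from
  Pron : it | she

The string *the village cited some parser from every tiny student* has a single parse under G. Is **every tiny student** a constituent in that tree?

[S [NP [Det the] [N village]] [VP [V cited] [NP [NP [Det some] [N parser]] [PP [P from] [NP [Det every] [AP [Adj tiny]] [N student]]]]]]
The words 'every tiny student' are exhaustively dominated by a single NP node (built by NP → Det AP N), so they form a constituent.

Yes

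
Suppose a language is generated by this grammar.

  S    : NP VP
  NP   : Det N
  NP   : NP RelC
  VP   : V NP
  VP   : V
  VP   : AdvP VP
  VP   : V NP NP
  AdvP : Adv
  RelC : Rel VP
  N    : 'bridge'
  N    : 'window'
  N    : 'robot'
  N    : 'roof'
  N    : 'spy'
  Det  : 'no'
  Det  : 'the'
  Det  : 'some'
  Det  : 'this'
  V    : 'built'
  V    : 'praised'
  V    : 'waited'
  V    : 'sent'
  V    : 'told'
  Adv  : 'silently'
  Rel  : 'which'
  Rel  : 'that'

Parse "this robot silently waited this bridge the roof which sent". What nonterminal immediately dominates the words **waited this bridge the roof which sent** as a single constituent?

VP

S
  NP
    Det: this
    N: robot
  VP
    AdvP
      Adv: silently
    VP
      V: waited
      NP
        Det: this
        N: bridge
      NP
        NP
          Det: the
          N: roof
        RelC
          Rel: which
          VP
            V: sent
The span 'waited this bridge the roof which sent' is the VP node built by VP → V NP NP.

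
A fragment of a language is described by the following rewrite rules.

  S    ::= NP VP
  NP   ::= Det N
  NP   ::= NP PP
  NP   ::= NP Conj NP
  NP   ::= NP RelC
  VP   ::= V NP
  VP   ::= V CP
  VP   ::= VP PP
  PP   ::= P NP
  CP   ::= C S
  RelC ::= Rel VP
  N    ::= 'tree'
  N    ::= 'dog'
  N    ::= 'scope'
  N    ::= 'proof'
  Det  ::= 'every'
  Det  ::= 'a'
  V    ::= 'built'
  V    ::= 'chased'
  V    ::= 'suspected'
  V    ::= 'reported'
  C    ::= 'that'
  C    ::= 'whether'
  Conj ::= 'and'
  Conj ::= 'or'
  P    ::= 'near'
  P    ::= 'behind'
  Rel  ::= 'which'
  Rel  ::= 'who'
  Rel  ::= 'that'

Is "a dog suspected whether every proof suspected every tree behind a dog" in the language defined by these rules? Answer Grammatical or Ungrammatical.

Grammatical

[S [NP [Det a] [N dog]] [VP [V suspected] [CP [C whether] [S [NP [Det every] [N proof]] [VP [V suspected] [NP [NP [Det every] [N tree]] [PP [P behind] [NP [Det a] [N dog]]]]]]]]]
The bracketing above is licensed at every node by one of the given productions, with S at the root.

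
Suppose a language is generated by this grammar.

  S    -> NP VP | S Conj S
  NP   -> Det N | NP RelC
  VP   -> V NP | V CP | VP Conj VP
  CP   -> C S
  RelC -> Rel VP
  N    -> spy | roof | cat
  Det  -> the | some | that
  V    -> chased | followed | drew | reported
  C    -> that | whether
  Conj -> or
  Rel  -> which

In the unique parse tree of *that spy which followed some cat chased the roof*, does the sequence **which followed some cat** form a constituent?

[S [NP [NP [Det that] [N spy]] [RelC [Rel which] [VP [V followed] [NP [Det some] [N cat]]]]] [VP [V chased] [NP [Det the] [N roof]]]]
The words 'which followed some cat' are exhaustively dominated by a single RelC node (built by RelC → Rel VP), so they form a constituent.

Yes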